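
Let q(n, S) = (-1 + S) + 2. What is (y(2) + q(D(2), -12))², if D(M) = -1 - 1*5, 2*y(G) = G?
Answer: 100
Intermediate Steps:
y(G) = G/2
D(M) = -6 (D(M) = -1 - 5 = -6)
q(n, S) = 1 + S
(y(2) + q(D(2), -12))² = ((½)*2 + (1 - 12))² = (1 - 11)² = (-10)² = 100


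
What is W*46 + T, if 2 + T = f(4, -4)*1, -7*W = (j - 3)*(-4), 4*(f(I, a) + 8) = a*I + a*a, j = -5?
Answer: -1542/7 ≈ -220.29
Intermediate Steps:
f(I, a) = -8 + a²/4 + I*a/4 (f(I, a) = -8 + (a*I + a*a)/4 = -8 + (I*a + a²)/4 = -8 + (a² + I*a)/4 = -8 + (a²/4 + I*a/4) = -8 + a²/4 + I*a/4)
W = -32/7 (W = -(-5 - 3)*(-4)/7 = -(-8)*(-4)/7 = -⅐*32 = -32/7 ≈ -4.5714)
T = -10 (T = -2 + (-8 + (¼)*(-4)² + (¼)*4*(-4))*1 = -2 + (-8 + (¼)*16 - 4)*1 = -2 + (-8 + 4 - 4)*1 = -2 - 8*1 = -2 - 8 = -10)
W*46 + T = -32/7*46 - 10 = -1472/7 - 10 = -1542/7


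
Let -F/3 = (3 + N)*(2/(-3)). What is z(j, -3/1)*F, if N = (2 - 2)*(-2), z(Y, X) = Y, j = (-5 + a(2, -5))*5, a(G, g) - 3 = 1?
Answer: -30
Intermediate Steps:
a(G, g) = 4 (a(G, g) = 3 + 1 = 4)
j = -5 (j = (-5 + 4)*5 = -1*5 = -5)
N = 0 (N = 0*(-2) = 0)
F = 6 (F = -3*(3 + 0)*2/(-3) = -9*2*(-⅓) = -9*(-2)/3 = -3*(-2) = 6)
z(j, -3/1)*F = -5*6 = -30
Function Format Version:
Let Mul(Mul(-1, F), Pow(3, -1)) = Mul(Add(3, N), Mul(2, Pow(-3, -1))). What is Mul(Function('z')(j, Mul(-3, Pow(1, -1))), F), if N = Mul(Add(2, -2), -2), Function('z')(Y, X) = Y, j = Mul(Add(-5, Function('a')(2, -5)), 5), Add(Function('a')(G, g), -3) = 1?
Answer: -30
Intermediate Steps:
Function('a')(G, g) = 4 (Function('a')(G, g) = Add(3, 1) = 4)
j = -5 (j = Mul(Add(-5, 4), 5) = Mul(-1, 5) = -5)
N = 0 (N = Mul(0, -2) = 0)
F = 6 (F = Mul(-3, Mul(Add(3, 0), Mul(2, Pow(-3, -1)))) = Mul(-3, Mul(3, Mul(2, Rational(-1, 3)))) = Mul(-3, Mul(3, Rational(-2, 3))) = Mul(-3, -2) = 6)
Mul(Function('z')(j, Mul(-3, Pow(1, -1))), F) = Mul(-5, 6) = -30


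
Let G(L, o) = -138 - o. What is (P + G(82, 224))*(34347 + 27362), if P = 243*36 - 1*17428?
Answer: -557972778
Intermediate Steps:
P = -8680 (P = 8748 - 17428 = -8680)
(P + G(82, 224))*(34347 + 27362) = (-8680 + (-138 - 1*224))*(34347 + 27362) = (-8680 + (-138 - 224))*61709 = (-8680 - 362)*61709 = -9042*61709 = -557972778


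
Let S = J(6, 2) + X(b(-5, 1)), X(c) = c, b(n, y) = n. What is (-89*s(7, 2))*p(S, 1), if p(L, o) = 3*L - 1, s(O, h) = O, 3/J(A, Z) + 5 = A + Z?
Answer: 8099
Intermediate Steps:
J(A, Z) = 3/(-5 + A + Z) (J(A, Z) = 3/(-5 + (A + Z)) = 3/(-5 + A + Z))
S = -4 (S = 3/(-5 + 6 + 2) - 5 = 3/3 - 5 = 3*(⅓) - 5 = 1 - 5 = -4)
p(L, o) = -1 + 3*L
(-89*s(7, 2))*p(S, 1) = (-89*7)*(-1 + 3*(-4)) = -623*(-1 - 12) = -623*(-13) = 8099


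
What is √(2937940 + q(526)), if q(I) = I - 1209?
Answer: √2937257 ≈ 1713.8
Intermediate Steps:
q(I) = -1209 + I
√(2937940 + q(526)) = √(2937940 + (-1209 + 526)) = √(2937940 - 683) = √2937257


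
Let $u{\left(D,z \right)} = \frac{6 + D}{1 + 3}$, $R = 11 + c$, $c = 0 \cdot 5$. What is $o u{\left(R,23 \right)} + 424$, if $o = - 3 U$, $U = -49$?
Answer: $\frac{4195}{4} \approx 1048.8$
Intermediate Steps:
$c = 0$
$R = 11$ ($R = 11 + 0 = 11$)
$u{\left(D,z \right)} = \frac{3}{2} + \frac{D}{4}$ ($u{\left(D,z \right)} = \frac{6 + D}{4} = \left(6 + D\right) \frac{1}{4} = \frac{3}{2} + \frac{D}{4}$)
$o = 147$ ($o = \left(-3\right) \left(-49\right) = 147$)
$o u{\left(R,23 \right)} + 424 = 147 \left(\frac{3}{2} + \frac{1}{4} \cdot 11\right) + 424 = 147 \left(\frac{3}{2} + \frac{11}{4}\right) + 424 = 147 \cdot \frac{17}{4} + 424 = \frac{2499}{4} + 424 = \frac{4195}{4}$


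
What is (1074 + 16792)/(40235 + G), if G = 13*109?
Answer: 8933/20826 ≈ 0.42894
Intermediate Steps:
G = 1417
(1074 + 16792)/(40235 + G) = (1074 + 16792)/(40235 + 1417) = 17866/41652 = 17866*(1/41652) = 8933/20826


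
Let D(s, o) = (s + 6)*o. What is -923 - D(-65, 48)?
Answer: 1909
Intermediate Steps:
D(s, o) = o*(6 + s) (D(s, o) = (6 + s)*o = o*(6 + s))
-923 - D(-65, 48) = -923 - 48*(6 - 65) = -923 - 48*(-59) = -923 - 1*(-2832) = -923 + 2832 = 1909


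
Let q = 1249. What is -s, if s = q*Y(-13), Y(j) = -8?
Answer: 9992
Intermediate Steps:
s = -9992 (s = 1249*(-8) = -9992)
-s = -1*(-9992) = 9992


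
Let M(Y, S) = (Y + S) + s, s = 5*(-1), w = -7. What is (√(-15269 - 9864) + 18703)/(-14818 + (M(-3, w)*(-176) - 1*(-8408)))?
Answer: -18703/3770 - I*√25133/3770 ≈ -4.961 - 0.042051*I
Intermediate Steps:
s = -5
M(Y, S) = -5 + S + Y (M(Y, S) = (Y + S) - 5 = (S + Y) - 5 = -5 + S + Y)
(√(-15269 - 9864) + 18703)/(-14818 + (M(-3, w)*(-176) - 1*(-8408))) = (√(-15269 - 9864) + 18703)/(-14818 + ((-5 - 7 - 3)*(-176) - 1*(-8408))) = (√(-25133) + 18703)/(-14818 + (-15*(-176) + 8408)) = (I*√25133 + 18703)/(-14818 + (2640 + 8408)) = (18703 + I*√25133)/(-14818 + 11048) = (18703 + I*√25133)/(-3770) = (18703 + I*√25133)*(-1/3770) = -18703/3770 - I*√25133/3770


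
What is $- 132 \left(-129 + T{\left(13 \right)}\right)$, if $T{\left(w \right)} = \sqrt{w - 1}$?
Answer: $17028 - 264 \sqrt{3} \approx 16571.0$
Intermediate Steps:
$T{\left(w \right)} = \sqrt{-1 + w}$
$- 132 \left(-129 + T{\left(13 \right)}\right) = - 132 \left(-129 + \sqrt{-1 + 13}\right) = - 132 \left(-129 + \sqrt{12}\right) = - 132 \left(-129 + 2 \sqrt{3}\right) = 17028 - 264 \sqrt{3}$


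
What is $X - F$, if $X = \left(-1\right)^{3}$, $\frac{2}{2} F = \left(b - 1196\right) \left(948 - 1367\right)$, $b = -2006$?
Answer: $-1341639$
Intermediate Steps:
$F = 1341638$ ($F = \left(-2006 - 1196\right) \left(948 - 1367\right) = \left(-3202\right) \left(-419\right) = 1341638$)
$X = -1$
$X - F = -1 - 1341638 = -1341639$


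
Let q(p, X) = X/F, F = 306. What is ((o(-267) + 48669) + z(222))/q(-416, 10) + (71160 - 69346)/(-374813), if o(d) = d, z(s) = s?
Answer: 2788410809666/1874065 ≈ 1.4879e+6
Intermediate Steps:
q(p, X) = X/306
((o(-267) + 48669) + z(222))/q(-416, 10) + (71160 - 69346)/(-374813) = ((-267 + 48669) + 222)/(((1/306)*10)) + (71160 - 69346)/(-374813) = (48402 + 222)/(5/153) + 1814*(-1/374813) = 48624*(153/5) - 1814/374813 = 7439472/5 - 1814/374813 = 2788410809666/1874065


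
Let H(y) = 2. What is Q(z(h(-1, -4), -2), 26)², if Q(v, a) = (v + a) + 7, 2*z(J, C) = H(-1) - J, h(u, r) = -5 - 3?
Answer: 1444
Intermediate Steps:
h(u, r) = -8
z(J, C) = 1 - J/2 (z(J, C) = (2 - J)/2 = 1 - J/2)
Q(v, a) = 7 + a + v (Q(v, a) = (a + v) + 7 = 7 + a + v)
Q(z(h(-1, -4), -2), 26)² = (7 + 26 + (1 - ½*(-8)))² = (7 + 26 + (1 + 4))² = (7 + 26 + 5)² = 38² = 1444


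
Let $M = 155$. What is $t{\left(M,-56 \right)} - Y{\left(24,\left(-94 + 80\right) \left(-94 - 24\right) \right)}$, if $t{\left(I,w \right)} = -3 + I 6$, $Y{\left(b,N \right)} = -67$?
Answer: $994$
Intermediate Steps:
$t{\left(I,w \right)} = -3 + 6 I$
$t{\left(M,-56 \right)} - Y{\left(24,\left(-94 + 80\right) \left(-94 - 24\right) \right)} = \left(-3 + 6 \cdot 155\right) - -67 = \left(-3 + 930\right) + 67 = 927 + 67 = 994$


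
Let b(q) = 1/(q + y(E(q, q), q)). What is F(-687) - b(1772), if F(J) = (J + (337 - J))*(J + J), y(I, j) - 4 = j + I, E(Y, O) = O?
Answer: -2463362161/5320 ≈ -4.6304e+5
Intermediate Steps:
y(I, j) = 4 + I + j (y(I, j) = 4 + (j + I) = 4 + (I + j) = 4 + I + j)
b(q) = 1/(4 + 3*q) (b(q) = 1/(q + (4 + q + q)) = 1/(q + (4 + 2*q)) = 1/(4 + 3*q))
F(J) = 674*J (F(J) = 337*(2*J) = 674*J)
F(-687) - b(1772) = 674*(-687) - 1/(4 + 3*1772) = -463038 - 1/(4 + 5316) = -463038 - 1/5320 = -2463362161/5320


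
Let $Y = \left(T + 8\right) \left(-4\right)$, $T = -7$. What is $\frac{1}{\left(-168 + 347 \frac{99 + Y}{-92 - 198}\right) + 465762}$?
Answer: $\frac{58}{26997859} \approx 2.1483 \cdot 10^{-6}$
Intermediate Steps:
$Y = -4$ ($Y = \left(-7 + 8\right) \left(-4\right) = 1 \left(-4\right) = -4$)
$\frac{1}{\left(-168 + 347 \frac{99 + Y}{-92 - 198}\right) + 465762} = \frac{1}{\left(-168 + 347 \frac{99 - 4}{-92 - 198}\right) + 465762} = \frac{1}{\left(-168 + 347 \frac{95}{-290}\right) + 465762} = \frac{1}{\left(-168 + 347 \cdot 95 \left(- \frac{1}{290}\right)\right) + 465762} = \frac{1}{\left(-168 + 347 \left(- \frac{19}{58}\right)\right) + 465762} = \frac{1}{\left(-168 - \frac{6593}{58}\right) + 465762} = \frac{1}{- \frac{16337}{58} + 465762} = \frac{1}{\frac{26997859}{58}} = \frac{58}{26997859}$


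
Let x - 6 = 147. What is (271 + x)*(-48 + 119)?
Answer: 30104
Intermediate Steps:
x = 153 (x = 6 + 147 = 153)
(271 + x)*(-48 + 119) = (271 + 153)*(-48 + 119) = 424*71 = 30104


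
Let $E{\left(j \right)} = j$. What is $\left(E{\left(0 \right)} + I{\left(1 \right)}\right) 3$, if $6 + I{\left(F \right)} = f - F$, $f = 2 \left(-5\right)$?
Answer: $-51$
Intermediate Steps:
$f = -10$
$I{\left(F \right)} = -16 - F$ ($I{\left(F \right)} = -6 - \left(10 + F\right) = -16 - F$)
$\left(E{\left(0 \right)} + I{\left(1 \right)}\right) 3 = \left(0 - 17\right) 3 = \left(-17\right) 3 = -51$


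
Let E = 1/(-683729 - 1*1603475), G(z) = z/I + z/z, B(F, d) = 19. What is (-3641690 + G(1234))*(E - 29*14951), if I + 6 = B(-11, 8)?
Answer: 46947019705618293591/29733652 ≈ 1.5789e+12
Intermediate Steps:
I = 13 (I = -6 + 19 = 13)
G(z) = 1 + z/13 (G(z) = z/13 + z/z = z*(1/13) + 1 = z/13 + 1 = 1 + z/13)
E = -1/2287204 (E = 1/(-683729 - 1603475) = 1/(-2287204) = -1/2287204 ≈ -4.3722e-7)
(-3641690 + G(1234))*(E - 29*14951) = (-3641690 + (1 + (1/13)*1234))*(-1/2287204 - 29*14951) = (-3641690 + (1 + 1234/13))*(-1/2287204 - 433579) = (-3641690 + 1247/13)*(-991683623117/2287204) = -47340723/13*(-991683623117/2287204) = 46947019705618293591/29733652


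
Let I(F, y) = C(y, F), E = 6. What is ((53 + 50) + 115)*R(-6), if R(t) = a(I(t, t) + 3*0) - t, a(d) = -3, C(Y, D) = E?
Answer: 654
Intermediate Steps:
C(Y, D) = 6
I(F, y) = 6
R(t) = -3 - t
((53 + 50) + 115)*R(-6) = ((53 + 50) + 115)*(-3 - 1*(-6)) = (103 + 115)*(-3 + 6) = 218*3 = 654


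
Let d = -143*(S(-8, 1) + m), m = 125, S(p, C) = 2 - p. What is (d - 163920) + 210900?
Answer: 27675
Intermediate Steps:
d = -19305 (d = -143*((2 - 1*(-8)) + 125) = -143*((2 + 8) + 125) = -143*(10 + 125) = -143*135 = -19305)
(d - 163920) + 210900 = (-19305 - 163920) + 210900 = -183225 + 210900 = 27675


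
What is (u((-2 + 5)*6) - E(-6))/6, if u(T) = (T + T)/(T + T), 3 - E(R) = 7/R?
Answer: -19/36 ≈ -0.52778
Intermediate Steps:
E(R) = 3 - 7/R
u(T) = 1 (u(T) = (2*T)/((2*T)) = (2*T)*(1/(2*T)) = 1)
(u((-2 + 5)*6) - E(-6))/6 = (1 - (3 - 7/(-6)))/6 = (1 - (3 - 7*(-⅙)))/6 = (1 - (3 + 7/6))/6 = (1 - 1*25/6)/6 = (1 - 25/6)/6 = (⅙)*(-19/6) = -19/36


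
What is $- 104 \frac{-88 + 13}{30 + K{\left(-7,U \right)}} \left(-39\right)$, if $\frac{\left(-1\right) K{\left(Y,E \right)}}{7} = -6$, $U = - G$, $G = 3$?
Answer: $-4225$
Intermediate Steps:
$U = -3$ ($U = \left(-1\right) 3 = -3$)
$K{\left(Y,E \right)} = 42$ ($K{\left(Y,E \right)} = \left(-7\right) \left(-6\right) = 42$)
$- 104 \frac{-88 + 13}{30 + K{\left(-7,U \right)}} \left(-39\right) = - 104 \frac{-88 + 13}{30 + 42} \left(-39\right) = - 104 \left(- \frac{75}{72}\right) \left(-39\right) = - 104 \left(\left(-75\right) \frac{1}{72}\right) \left(-39\right) = \left(-104\right) \left(- \frac{25}{24}\right) \left(-39\right) = \frac{325}{3} \left(-39\right) = -4225$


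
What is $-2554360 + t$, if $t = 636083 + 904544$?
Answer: $-1013733$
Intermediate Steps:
$t = 1540627$
$-2554360 + t = -2554360 + 1540627 = -1013733$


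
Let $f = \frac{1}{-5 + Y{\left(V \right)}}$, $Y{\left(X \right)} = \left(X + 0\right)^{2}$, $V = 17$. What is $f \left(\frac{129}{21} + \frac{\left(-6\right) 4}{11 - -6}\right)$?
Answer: $\frac{563}{33796} \approx 0.016659$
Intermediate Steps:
$Y{\left(X \right)} = X^{2}$
$f = \frac{1}{284}$ ($f = \frac{1}{-5 + 17^{2}} = \frac{1}{-5 + 289} = \frac{1}{284} \approx 0.0035211$)
$f \left(\frac{129}{21} + \frac{\left(-6\right) 4}{11 - -6}\right) = \frac{\frac{129}{21} + \frac{\left(-6\right) 4}{11 - -6}}{284} = \frac{129 \cdot \frac{1}{21} - \frac{24}{11 + 6}}{284} = \frac{\frac{43}{7} - \frac{24}{17}}{284} = \frac{1}{284} \cdot \frac{563}{119} = \frac{563}{33796}$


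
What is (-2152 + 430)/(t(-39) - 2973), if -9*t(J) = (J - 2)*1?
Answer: 7749/13358 ≈ 0.58010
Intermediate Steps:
t(J) = 2/9 - J/9 (t(J) = -(J - 2)/9 = -(-2 + J)/9 = 2/9 - J/9)
(-2152 + 430)/(t(-39) - 2973) = (-2152 + 430)/((2/9 - 1/9*(-39)) - 2973) = -1722/((2/9 + 13/3) - 2973) = -1722/(41/9 - 2973) = -1722/(-26716/9) = -1722*(-9/26716) = 7749/13358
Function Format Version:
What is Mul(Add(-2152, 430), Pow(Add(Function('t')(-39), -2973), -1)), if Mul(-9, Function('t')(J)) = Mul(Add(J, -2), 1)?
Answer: Rational(7749, 13358) ≈ 0.58010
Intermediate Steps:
Function('t')(J) = Add(Rational(2, 9), Mul(Rational(-1, 9), J)) (Function('t')(J) = Mul(Rational(-1, 9), Mul(Add(J, -2), 1)) = Mul(Rational(-1, 9), Mul(Add(-2, J), 1)) = Mul(Rational(-1, 9), Add(-2, J)) = Add(Rational(2, 9), Mul(Rational(-1, 9), J)))
Mul(Add(-2152, 430), Pow(Add(Function('t')(-39), -2973), -1)) = Mul(Add(-2152, 430), Pow(Add(Add(Rational(2, 9), Mul(Rational(-1, 9), -39)), -2973), -1)) = Mul(-1722, Pow(Add(Add(Rational(2, 9), Rational(13, 3)), -2973), -1)) = Mul(-1722, Pow(Add(Rational(41, 9), -2973), -1)) = Mul(-1722, Pow(Rational(-26716, 9), -1)) = Mul(-1722, Rational(-9, 26716)) = Rational(7749, 13358)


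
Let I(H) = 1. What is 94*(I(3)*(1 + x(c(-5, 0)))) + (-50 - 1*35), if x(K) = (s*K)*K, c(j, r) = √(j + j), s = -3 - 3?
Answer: 5649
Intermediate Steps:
s = -6
c(j, r) = √2*√j (c(j, r) = √(2*j) = √2*√j)
x(K) = -6*K² (x(K) = (-6*K)*K = -6*K²)
94*(I(3)*(1 + x(c(-5, 0)))) + (-50 - 1*35) = 94*(1*(1 - 6*(√2*√(-5))²)) + (-50 - 1*35) = 94*(1*(1 - 6*(√2*(I*√5))²)) + (-50 - 35) = 94*(1*(1 - 6*(I*√10)²)) - 85 = 94*(1*(1 - 6*(-10))) - 85 = 94*(1*(1 + 60)) - 85 = 94*(1*61) - 85 = 94*61 - 85 = 5734 - 85 = 5649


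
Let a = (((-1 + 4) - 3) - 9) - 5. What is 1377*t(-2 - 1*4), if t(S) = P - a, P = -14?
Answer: 0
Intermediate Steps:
a = -14 (a = ((3 - 3) - 9) - 5 = (0 - 9) - 5 = -9 - 5 = -14)
t(S) = 0 (t(S) = -14 - 1*(-14) = -14 + 14 = 0)
1377*t(-2 - 1*4) = 1377*0 = 0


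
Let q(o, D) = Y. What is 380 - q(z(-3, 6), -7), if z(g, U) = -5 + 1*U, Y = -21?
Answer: 401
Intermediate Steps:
z(g, U) = -5 + U
q(o, D) = -21
380 - q(z(-3, 6), -7) = 380 - 1*(-21) = 380 + 21 = 401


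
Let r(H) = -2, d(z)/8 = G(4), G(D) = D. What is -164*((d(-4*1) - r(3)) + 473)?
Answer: -83148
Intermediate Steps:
d(z) = 32 (d(z) = 8*4 = 32)
-164*((d(-4*1) - r(3)) + 473) = -164*((32 - 1*(-2)) + 473) = -164*((32 + 2) + 473) = -164*(34 + 473) = -164*507 = -83148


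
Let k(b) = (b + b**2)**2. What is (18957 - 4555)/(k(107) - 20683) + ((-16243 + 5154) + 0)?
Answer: -1480608288915/133520453 ≈ -11089.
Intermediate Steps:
(18957 - 4555)/(k(107) - 20683) + ((-16243 + 5154) + 0) = (18957 - 4555)/(107**2*(1 + 107)**2 - 20683) + ((-16243 + 5154) + 0) = 14402/(11449*108**2 - 20683) + (-11089 + 0) = 14402/(11449*11664 - 20683) - 11089 = 14402/(133541136 - 20683) - 11089 = 14402/133520453 - 11089 = -1480608288915/133520453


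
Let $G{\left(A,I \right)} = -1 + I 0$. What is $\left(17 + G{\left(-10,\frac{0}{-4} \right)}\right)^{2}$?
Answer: $256$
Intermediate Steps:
$G{\left(A,I \right)} = -1$ ($G{\left(A,I \right)} = -1 + 0 = -1$)
$\left(17 + G{\left(-10,\frac{0}{-4} \right)}\right)^{2} = \left(17 - 1\right)^{2} = 16^{2} = 256$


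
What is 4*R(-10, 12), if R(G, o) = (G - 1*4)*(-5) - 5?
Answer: 260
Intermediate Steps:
R(G, o) = 15 - 5*G (R(G, o) = (G - 4)*(-5) - 5 = (-4 + G)*(-5) - 5 = (20 - 5*G) - 5 = 15 - 5*G)
4*R(-10, 12) = 4*(15 - 5*(-10)) = 4*(15 + 50) = 4*65 = 260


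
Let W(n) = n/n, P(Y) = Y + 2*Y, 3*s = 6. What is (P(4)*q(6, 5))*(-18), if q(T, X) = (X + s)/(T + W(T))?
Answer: -216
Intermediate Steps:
s = 2 (s = (⅓)*6 = 2)
P(Y) = 3*Y
W(n) = 1
q(T, X) = (2 + X)/(1 + T) (q(T, X) = (X + 2)/(T + 1) = (2 + X)/(1 + T))
(P(4)*q(6, 5))*(-18) = ((3*4)*((2 + 5)/(1 + 6)))*(-18) = (12*(7/7))*(-18) = (12*((⅐)*7))*(-18) = (12*1)*(-18) = 12*(-18) = -216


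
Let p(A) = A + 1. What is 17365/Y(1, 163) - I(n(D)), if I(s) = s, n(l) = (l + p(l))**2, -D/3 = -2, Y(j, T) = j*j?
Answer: 17196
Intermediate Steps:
Y(j, T) = j**2
p(A) = 1 + A
D = 6 (D = -3*(-2) = 6)
n(l) = (1 + 2*l)**2 (n(l) = (l + (1 + l))**2 = (1 + 2*l)**2)
17365/Y(1, 163) - I(n(D)) = 17365/(1**2) - (1 + 2*6)**2 = 17365/1 - (1 + 12)**2 = 17365*1 - 1*13**2 = 17365 - 1*169 = 17365 - 169 = 17196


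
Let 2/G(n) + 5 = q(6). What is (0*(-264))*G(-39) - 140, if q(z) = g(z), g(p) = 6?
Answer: -140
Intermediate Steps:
q(z) = 6
G(n) = 2 (G(n) = 2/(-5 + 6) = 2/1 = 2*1 = 2)
(0*(-264))*G(-39) - 140 = (0*(-264))*2 - 140 = 0*2 - 140 = 0 - 140 = -140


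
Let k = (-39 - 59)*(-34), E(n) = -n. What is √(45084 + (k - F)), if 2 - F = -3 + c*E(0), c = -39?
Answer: 3*√5379 ≈ 220.02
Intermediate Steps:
F = 5 (F = 2 - (-3 - (-39)*0) = 2 - (-3 - 39*0) = 2 - (-3 + 0) = 2 - 1*(-3) = 2 + 3 = 5)
k = 3332 (k = -98*(-34) = 3332)
√(45084 + (k - F)) = √(45084 + (3332 - 1*5)) = √(45084 + (3332 - 5)) = √(45084 + 3327) = √48411 = 3*√5379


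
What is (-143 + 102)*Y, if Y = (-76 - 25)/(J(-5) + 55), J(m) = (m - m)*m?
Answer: 4141/55 ≈ 75.291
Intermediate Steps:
J(m) = 0 (J(m) = 0*m = 0)
Y = -101/55 (Y = (-76 - 25)/(0 + 55) = -101/55 ≈ -1.8364)
(-143 + 102)*Y = (-143 + 102)*(-101/55) = -41*(-101/55) = 4141/55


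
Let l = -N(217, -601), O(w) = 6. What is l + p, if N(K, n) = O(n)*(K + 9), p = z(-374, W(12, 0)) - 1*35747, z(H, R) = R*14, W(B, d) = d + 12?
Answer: -36935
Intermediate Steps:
W(B, d) = 12 + d
z(H, R) = 14*R
p = -35579 (p = 14*(12 + 0) - 1*35747 = 14*12 - 35747 = 168 - 35747 = -35579)
N(K, n) = 54 + 6*K (N(K, n) = 6*(K + 9) = 6*(9 + K) = 54 + 6*K)
l = -1356 (l = -(54 + 6*217) = -(54 + 1302) = -1*1356 = -1356)
l + p = -1356 - 35579 = -36935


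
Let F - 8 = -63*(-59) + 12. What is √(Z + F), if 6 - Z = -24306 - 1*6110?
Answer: √34159 ≈ 184.82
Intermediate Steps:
F = 3737 (F = 8 + (-63*(-59) + 12) = 8 + (3717 + 12) = 8 + 3729 = 3737)
Z = 30422 (Z = 6 - (-24306 - 1*6110) = 6 - (-24306 - 6110) = 6 - 1*(-30416) = 6 + 30416 = 30422)
√(Z + F) = √(30422 + 3737) = √34159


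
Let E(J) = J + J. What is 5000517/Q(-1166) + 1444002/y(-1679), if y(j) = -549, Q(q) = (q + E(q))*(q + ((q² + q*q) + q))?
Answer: -1524753534581857/579701082840 ≈ -2630.2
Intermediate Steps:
E(J) = 2*J
Q(q) = 3*q*(2*q + 2*q²) (Q(q) = (q + 2*q)*(q + ((q² + q*q) + q)) = (3*q)*(q + ((q² + q²) + q)) = (3*q)*(q + (2*q² + q)) = (3*q)*(q + (q + 2*q²)) = (3*q)*(2*q + 2*q²) = 3*q*(2*q + 2*q²))
5000517/Q(-1166) + 1444002/y(-1679) = 5000517/((6*(-1166)²*(1 - 1166))) + 1444002/(-549) = 5000517/((6*1359556*(-1165))) + 1444002*(-1/549) = 5000517/(-9503296440) - 481334/183 = 5000517*(-1/9503296440) - 481334/183 = -1666839/3167765480 - 481334/183 = -1524753534581857/579701082840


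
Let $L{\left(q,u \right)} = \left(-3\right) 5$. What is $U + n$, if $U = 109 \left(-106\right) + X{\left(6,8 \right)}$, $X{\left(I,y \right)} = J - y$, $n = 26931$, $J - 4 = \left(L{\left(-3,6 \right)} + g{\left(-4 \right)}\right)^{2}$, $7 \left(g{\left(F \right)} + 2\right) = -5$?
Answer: $\frac{768653}{49} \approx 15687.0$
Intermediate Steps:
$L{\left(q,u \right)} = -15$
$g{\left(F \right)} = - \frac{19}{7}$ ($g{\left(F \right)} = -2 + \frac{1}{7} \left(-5\right) = -2 - \frac{5}{7} = - \frac{19}{7}$)
$J = \frac{15572}{49}$ ($J = 4 + \left(-15 - \frac{19}{7}\right)^{2} = 4 + \left(- \frac{124}{7}\right)^{2} = 4 + \frac{15376}{49} = \frac{15572}{49} \approx 317.8$)
$X{\left(I,y \right)} = \frac{15572}{49} - y$
$U = - \frac{550966}{49}$ ($U = 109 \left(-106\right) + \left(\frac{15572}{49} - 8\right) = -11554 + \left(\frac{15572}{49} - 8\right) = -11554 + \frac{15180}{49} = - \frac{550966}{49} \approx -11244.0$)
$U + n = - \frac{550966}{49} + 26931 = \frac{768653}{49}$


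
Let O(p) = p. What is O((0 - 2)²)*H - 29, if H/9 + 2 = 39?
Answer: 1303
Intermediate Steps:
H = 333 (H = -18 + 9*39 = -18 + 351 = 333)
O((0 - 2)²)*H - 29 = (0 - 2)²*333 - 29 = (-2)²*333 - 29 = 4*333 - 29 = 1332 - 29 = 1303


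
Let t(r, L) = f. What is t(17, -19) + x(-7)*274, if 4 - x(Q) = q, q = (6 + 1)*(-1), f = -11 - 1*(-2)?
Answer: 3005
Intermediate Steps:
f = -9 (f = -11 + 2 = -9)
q = -7 (q = 7*(-1) = -7)
x(Q) = 11 (x(Q) = 4 - 1*(-7) = 4 + 7 = 11)
t(r, L) = -9
t(17, -19) + x(-7)*274 = -9 + 11*274 = -9 + 3014 = 3005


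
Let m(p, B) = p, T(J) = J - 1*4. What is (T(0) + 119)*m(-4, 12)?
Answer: -460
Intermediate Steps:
T(J) = -4 + J (T(J) = J - 4 = -4 + J)
(T(0) + 119)*m(-4, 12) = ((-4 + 0) + 119)*(-4) = (-4 + 119)*(-4) = 115*(-4) = -460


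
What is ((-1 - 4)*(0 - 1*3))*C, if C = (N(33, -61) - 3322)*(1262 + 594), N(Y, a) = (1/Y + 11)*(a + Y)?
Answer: -1111911040/11 ≈ -1.0108e+8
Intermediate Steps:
N(Y, a) = (11 + 1/Y)*(Y + a)
C = -222382208/33 (C = ((1 + 11*33 + 11*(-61) - 61/33) - 3322)*(1262 + 594) = ((1 + 363 - 671 - 61*1/33) - 3322)*1856 = ((1 + 363 - 671 - 61/33) - 3322)*1856 = (-10192/33 - 3322)*1856 = -119818/33*1856 = -222382208/33 ≈ -6.7389e+6)
((-1 - 4)*(0 - 1*3))*C = ((-1 - 4)*(0 - 1*3))*(-222382208/33) = -5*(0 - 3)*(-222382208/33) = -5*(-3)*(-222382208/33) = 15*(-222382208/33) = -1111911040/11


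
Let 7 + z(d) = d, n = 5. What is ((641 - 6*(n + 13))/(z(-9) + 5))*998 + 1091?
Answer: -519933/11 ≈ -47267.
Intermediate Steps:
z(d) = -7 + d
((641 - 6*(n + 13))/(z(-9) + 5))*998 + 1091 = ((641 - 6*(5 + 13))/((-7 - 9) + 5))*998 + 1091 = ((641 - 6*18)/(-16 + 5))*998 + 1091 = ((641 - 108)/(-11))*998 + 1091 = (533*(-1/11))*998 + 1091 = -533/11*998 + 1091 = -531934/11 + 1091 = -519933/11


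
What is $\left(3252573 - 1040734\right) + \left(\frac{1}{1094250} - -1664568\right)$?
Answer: $\frac{4241758359751}{1094250} \approx 3.8764 \cdot 10^{6}$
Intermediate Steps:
$\left(3252573 - 1040734\right) + \left(\frac{1}{1094250} - -1664568\right) = 2211839 + \left(\frac{1}{1094250} + 1664568\right) = 2211839 + \frac{1821453534001}{1094250} = \frac{4241758359751}{1094250}$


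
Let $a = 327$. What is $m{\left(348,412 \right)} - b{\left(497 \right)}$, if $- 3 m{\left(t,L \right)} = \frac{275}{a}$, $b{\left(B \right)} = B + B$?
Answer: $- \frac{975389}{981} \approx -994.28$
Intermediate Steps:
$b{\left(B \right)} = 2 B$
$m{\left(t,L \right)} = - \frac{275}{981}$ ($m{\left(t,L \right)} = - \frac{275 \cdot \frac{1}{327}}{3} = \left(- \frac{1}{3}\right) \frac{275}{327} = - \frac{275}{981}$)
$m{\left(348,412 \right)} - b{\left(497 \right)} = - \frac{275}{981} - 2 \cdot 497 = - \frac{275}{981} - 994 = - \frac{975389}{981}$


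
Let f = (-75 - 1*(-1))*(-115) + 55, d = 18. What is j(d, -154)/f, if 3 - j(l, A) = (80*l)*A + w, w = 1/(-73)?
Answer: 3237740/125049 ≈ 25.892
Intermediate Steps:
w = -1/73 ≈ -0.013699
j(l, A) = 220/73 - 80*A*l (j(l, A) = 3 - ((80*l)*A - 1/73) = 3 - (80*A*l - 1/73) = 3 - (-1/73 + 80*A*l) = 3 + (1/73 - 80*A*l) = 220/73 - 80*A*l)
f = 8565 (f = (-75 + 1)*(-115) + 55 = -74*(-115) + 55 = 8510 + 55 = 8565)
j(d, -154)/f = (220/73 - 80*(-154)*18)/8565 = (220/73 + 221760)*(1/8565) = (16188700/73)*(1/8565) = 3237740/125049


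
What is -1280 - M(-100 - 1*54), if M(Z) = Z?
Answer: -1126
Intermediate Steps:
-1280 - M(-100 - 1*54) = -1280 - (-100 - 1*54) = -1280 - (-100 - 54) = -1280 - 1*(-154) = -1280 + 154 = -1126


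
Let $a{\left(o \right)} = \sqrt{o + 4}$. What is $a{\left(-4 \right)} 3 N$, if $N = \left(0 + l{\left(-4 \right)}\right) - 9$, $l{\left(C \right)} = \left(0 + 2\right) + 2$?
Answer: $0$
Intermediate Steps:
$l{\left(C \right)} = 4$ ($l{\left(C \right)} = 2 + 2 = 4$)
$a{\left(o \right)} = \sqrt{4 + o}$
$N = -5$ ($N = \left(0 + 4\right) - 9 = 4 - 9 = -5$)
$a{\left(-4 \right)} 3 N = \sqrt{4 - 4} \cdot 3 \left(-5\right) = \sqrt{0} \cdot 3 \left(-5\right) = 0 \cdot 3 \left(-5\right) = 0 \left(-5\right) = 0$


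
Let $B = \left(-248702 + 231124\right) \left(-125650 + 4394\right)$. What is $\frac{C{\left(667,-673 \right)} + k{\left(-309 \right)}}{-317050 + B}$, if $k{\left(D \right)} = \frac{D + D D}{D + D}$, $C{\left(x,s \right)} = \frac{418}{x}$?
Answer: $- \frac{51150}{710728826153} \approx -7.1968 \cdot 10^{-8}$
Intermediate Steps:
$B = 2131437968$ ($B = \left(-17578\right) \left(-121256\right) = 2131437968$)
$k{\left(D \right)} = \frac{D + D^{2}}{2 D}$
$\frac{C{\left(667,-673 \right)} + k{\left(-309 \right)}}{-317050 + B} = \frac{\frac{418}{667} + \left(\frac{1}{2} + \frac{1}{2} \left(-309\right)\right)}{-317050 + 2131437968} = \frac{418 \cdot \frac{1}{667} + \left(\frac{1}{2} - \frac{309}{2}\right)}{2131120918} = \left(\frac{418}{667} - 154\right) \frac{1}{2131120918} = \left(- \frac{102300}{667}\right) \frac{1}{2131120918} = - \frac{51150}{710728826153}$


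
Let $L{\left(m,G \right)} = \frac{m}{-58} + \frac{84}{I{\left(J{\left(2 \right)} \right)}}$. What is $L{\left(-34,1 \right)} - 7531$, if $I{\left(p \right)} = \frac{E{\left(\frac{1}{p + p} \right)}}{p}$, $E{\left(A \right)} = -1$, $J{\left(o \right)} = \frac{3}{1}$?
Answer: $- \frac{225690}{29} \approx -7782.4$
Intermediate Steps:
$J{\left(o \right)} = 3$ ($J{\left(o \right)} = 3 \cdot 1 = 3$)
$I{\left(p \right)} = - \frac{1}{p}$
$L{\left(m,G \right)} = -252 - \frac{m}{58}$ ($L{\left(m,G \right)} = \frac{m}{-58} + \frac{84}{\left(-1\right) \frac{1}{3}} = m \left(- \frac{1}{58}\right) + \frac{84}{\left(-1\right) \frac{1}{3}} = - \frac{m}{58} + \frac{84}{- \frac{1}{3}} = - \frac{m}{58} + 84 \left(-3\right) = - \frac{m}{58} - 252 = -252 - \frac{m}{58}$)
$L{\left(-34,1 \right)} - 7531 = \left(-252 - - \frac{17}{29}\right) - 7531 = \left(-252 + \frac{17}{29}\right) - 7531 = - \frac{7291}{29} - 7531 = - \frac{225690}{29}$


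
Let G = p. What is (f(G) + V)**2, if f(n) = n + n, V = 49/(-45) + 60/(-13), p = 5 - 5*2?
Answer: 84400969/342225 ≈ 246.62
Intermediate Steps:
p = -5 (p = 5 - 10 = -5)
G = -5
V = -3337/585 (V = 49*(-1/45) + 60*(-1/13) = -49/45 - 60/13 = -3337/585 ≈ -5.7043)
f(n) = 2*n
(f(G) + V)**2 = (2*(-5) - 3337/585)**2 = (-10 - 3337/585)**2 = (-9187/585)**2 = 84400969/342225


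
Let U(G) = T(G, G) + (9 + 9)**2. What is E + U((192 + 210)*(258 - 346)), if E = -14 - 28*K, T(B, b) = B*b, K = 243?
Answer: 1251454882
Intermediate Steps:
U(G) = 324 + G**2 (U(G) = G*G + (9 + 9)**2 = G**2 + 18**2 = G**2 + 324 = 324 + G**2)
E = -6818 (E = -14 - 28*243 = -14 - 6804 = -6818)
E + U((192 + 210)*(258 - 346)) = -6818 + (324 + ((192 + 210)*(258 - 346))**2) = -6818 + (324 + (402*(-88))**2) = -6818 + (324 + (-35376)**2) = -6818 + (324 + 1251461376) = -6818 + 1251461700 = 1251454882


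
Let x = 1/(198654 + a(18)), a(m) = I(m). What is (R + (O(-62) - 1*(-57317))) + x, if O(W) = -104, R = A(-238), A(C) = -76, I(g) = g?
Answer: 11351522065/198672 ≈ 57137.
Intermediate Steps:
a(m) = m
x = 1/198672 (x = 1/(198654 + 18) = 1/198672 ≈ 5.0334e-6)
R = -76
(R + (O(-62) - 1*(-57317))) + x = (-76 + (-104 - 1*(-57317))) + 1/198672 = (-76 + (-104 + 57317)) + 1/198672 = (-76 + 57213) + 1/198672 = 57137 + 1/198672 = 11351522065/198672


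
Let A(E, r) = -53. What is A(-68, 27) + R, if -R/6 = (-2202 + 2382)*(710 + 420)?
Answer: -1220453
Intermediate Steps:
R = -1220400 (R = -6*(-2202 + 2382)*(710 + 420) = -1080*1130 = -6*203400 = -1220400)
A(-68, 27) + R = -53 - 1220400 = -1220453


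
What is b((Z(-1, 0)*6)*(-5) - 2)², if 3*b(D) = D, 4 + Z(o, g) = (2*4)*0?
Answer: 13924/9 ≈ 1547.1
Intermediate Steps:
Z(o, g) = -4 (Z(o, g) = -4 + (2*4)*0 = -4 + 8*0 = -4 + 0 = -4)
b(D) = D/3
b((Z(-1, 0)*6)*(-5) - 2)² = ((-4*6*(-5) - 2)/3)² = ((-24*(-5) - 2)/3)² = ((120 - 2)/3)² = ((⅓)*118)² = (118/3)² = 13924/9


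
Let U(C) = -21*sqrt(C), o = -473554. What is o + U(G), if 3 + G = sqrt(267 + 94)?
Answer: -473638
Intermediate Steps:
G = 16 (G = -3 + sqrt(267 + 94) = -3 + sqrt(361) = -3 + 19 = 16)
o + U(G) = -473554 - 21*sqrt(16) = -473554 - 21*4 = -473554 - 84 = -473638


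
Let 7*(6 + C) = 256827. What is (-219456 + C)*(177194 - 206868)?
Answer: 37965123318/7 ≈ 5.4236e+9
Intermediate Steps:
C = 256785/7 (C = -6 + (⅐)*256827 = -6 + 256827/7 = 256785/7 ≈ 36684.)
(-219456 + C)*(177194 - 206868) = (-219456 + 256785/7)*(177194 - 206868) = -1279407/7*(-29674) = 37965123318/7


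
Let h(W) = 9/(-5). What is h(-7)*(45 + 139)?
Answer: -1656/5 ≈ -331.20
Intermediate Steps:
h(W) = -9/5 (h(W) = 9*(-⅕) = -9/5)
h(-7)*(45 + 139) = -9*(45 + 139)/5 = -9/5*184 = -1656/5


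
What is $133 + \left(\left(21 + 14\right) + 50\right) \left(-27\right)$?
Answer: $-2162$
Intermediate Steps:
$133 + \left(\left(21 + 14\right) + 50\right) \left(-27\right) = 133 + \left(35 + 50\right) \left(-27\right) = 133 + 85 \left(-27\right) = 133 - 2295 = -2162$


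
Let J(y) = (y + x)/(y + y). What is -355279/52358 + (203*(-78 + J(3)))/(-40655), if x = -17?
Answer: -867448783/135869010 ≈ -6.3844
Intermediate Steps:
J(y) = (-17 + y)/(2*y) (J(y) = (y - 17)/(y + y) = (-17 + y)/((2*y)) = (-17 + y)*(1/(2*y)) = (-17 + y)/(2*y))
-355279/52358 + (203*(-78 + J(3)))/(-40655) = -355279/52358 + (203*(-78 + (½)*(-17 + 3)/3))/(-40655) = -355279*1/52358 + (203*(-78 + (½)*(⅓)*(-14)))*(-1/40655) = -355279/52358 + (203*(-78 - 7/3))*(-1/40655) = -355279/52358 + (203*(-241/3))*(-1/40655) = -355279/52358 - 48923/3*(-1/40655) = -355279/52358 + 48923/121965 = -867448783/135869010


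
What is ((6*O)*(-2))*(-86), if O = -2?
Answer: -2064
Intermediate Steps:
((6*O)*(-2))*(-86) = ((6*(-2))*(-2))*(-86) = -12*(-2)*(-86) = 24*(-86) = -2064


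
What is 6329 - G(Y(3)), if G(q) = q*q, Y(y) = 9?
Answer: 6248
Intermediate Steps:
G(q) = q²
6329 - G(Y(3)) = 6329 - 1*9² = 6329 - 1*81 = 6329 - 81 = 6248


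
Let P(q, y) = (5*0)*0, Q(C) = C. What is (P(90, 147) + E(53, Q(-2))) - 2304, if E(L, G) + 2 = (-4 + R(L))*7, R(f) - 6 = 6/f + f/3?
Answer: -344639/159 ≈ -2167.5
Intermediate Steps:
R(f) = 6 + 6/f + f/3 (R(f) = 6 + (6/f + f/3) = 6 + 6/f + f/3)
E(L, G) = 12 + 42/L + 7*L/3 (E(L, G) = -2 + (-4 + (6 + 6/L + L/3))*7 = -2 + (2 + 6/L + L/3)*7 = -2 + (14 + 42/L + 7*L/3) = 12 + 42/L + 7*L/3)
P(q, y) = 0 (P(q, y) = 0*0 = 0)
(P(90, 147) + E(53, Q(-2))) - 2304 = (0 + (12 + 42/53 + (7/3)*53)) - 2304 = (0 + (12 + 42*(1/53) + 371/3)) - 2304 = (0 + (12 + 42/53 + 371/3)) - 2304 = (0 + 21697/159) - 2304 = 21697/159 - 2304 = -344639/159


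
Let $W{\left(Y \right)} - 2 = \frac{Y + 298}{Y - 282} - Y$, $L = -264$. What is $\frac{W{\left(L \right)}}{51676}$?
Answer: $\frac{72601}{14107548} \approx 0.0051463$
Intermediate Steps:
$W{\left(Y \right)} = 2 - Y + \frac{298 + Y}{-282 + Y}$ ($W{\left(Y \right)} = 2 - \left(Y - \frac{Y + 298}{Y - 282}\right) = 2 - \left(Y - \frac{298 + Y}{-282 + Y}\right) = 2 - Y + \frac{298 + Y}{-282 + Y}$)
$\frac{W{\left(L \right)}}{51676} = \frac{\frac{1}{-282 - 264} \left(-266 - \left(-264\right)^{2} + 285 \left(-264\right)\right)}{51676} = \frac{-266 - 69696 - 75240}{-546} \cdot \frac{1}{51676} = - \frac{-266 - 69696 - 75240}{546} \cdot \frac{1}{51676} = \left(- \frac{1}{546}\right) \left(-145202\right) \frac{1}{51676} = \frac{72601}{273} \cdot \frac{1}{51676} = \frac{72601}{14107548}$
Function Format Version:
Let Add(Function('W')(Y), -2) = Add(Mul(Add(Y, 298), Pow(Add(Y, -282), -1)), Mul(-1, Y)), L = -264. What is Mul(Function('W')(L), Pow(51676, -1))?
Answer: Rational(72601, 14107548) ≈ 0.0051463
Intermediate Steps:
Function('W')(Y) = Add(2, Mul(-1, Y), Mul(Pow(Add(-282, Y), -1), Add(298, Y))) (Function('W')(Y) = Add(2, Add(Mul(Add(Y, 298), Pow(Add(Y, -282), -1)), Mul(-1, Y))) = Add(2, Add(Mul(Add(298, Y), Pow(Add(-282, Y), -1)), Mul(-1, Y))) = Add(2, Add(Mul(Pow(Add(-282, Y), -1), Add(298, Y)), Mul(-1, Y))) = Add(2, Add(Mul(-1, Y), Mul(Pow(Add(-282, Y), -1), Add(298, Y)))) = Add(2, Mul(-1, Y), Mul(Pow(Add(-282, Y), -1), Add(298, Y))))
Mul(Function('W')(L), Pow(51676, -1)) = Mul(Mul(Pow(Add(-282, -264), -1), Add(-266, Mul(-1, Pow(-264, 2)), Mul(285, -264))), Pow(51676, -1)) = Mul(Mul(Pow(-546, -1), Add(-266, Mul(-1, 69696), -75240)), Rational(1, 51676)) = Mul(Mul(Rational(-1, 546), Add(-266, -69696, -75240)), Rational(1, 51676)) = Mul(Mul(Rational(-1, 546), -145202), Rational(1, 51676)) = Mul(Rational(72601, 273), Rational(1, 51676)) = Rational(72601, 14107548)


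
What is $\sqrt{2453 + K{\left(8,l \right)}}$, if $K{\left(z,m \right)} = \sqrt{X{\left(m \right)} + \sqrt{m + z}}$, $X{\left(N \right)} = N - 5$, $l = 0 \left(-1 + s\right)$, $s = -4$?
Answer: $\sqrt{2453 + \sqrt{-5 + 2 \sqrt{2}}} \approx 49.528 + 0.0149 i$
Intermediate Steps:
$l = 0$ ($l = 0 \left(-1 - 4\right) = 0 \left(-5\right) = 0$)
$X{\left(N \right)} = -5 + N$ ($X{\left(N \right)} = N - 5 = -5 + N$)
$K{\left(z,m \right)} = \sqrt{-5 + m + \sqrt{m + z}}$ ($K{\left(z,m \right)} = \sqrt{\left(-5 + m\right) + \sqrt{m + z}} = \sqrt{-5 + m + \sqrt{m + z}}$)
$\sqrt{2453 + K{\left(8,l \right)}} = \sqrt{2453 + \sqrt{-5 + 0 + \sqrt{0 + 8}}} = \sqrt{2453 + \sqrt{-5 + 0 + \sqrt{8}}} = \sqrt{2453 + \sqrt{-5 + 0 + 2 \sqrt{2}}} = \sqrt{2453 + \sqrt{-5 + 2 \sqrt{2}}}$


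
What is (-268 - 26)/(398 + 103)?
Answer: -98/167 ≈ -0.58683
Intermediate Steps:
(-268 - 26)/(398 + 103) = -294/501 = -294*1/501 = -98/167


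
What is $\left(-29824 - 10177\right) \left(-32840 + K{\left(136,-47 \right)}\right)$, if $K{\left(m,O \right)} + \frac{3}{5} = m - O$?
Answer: $\frac{6531683288}{5} \approx 1.3063 \cdot 10^{9}$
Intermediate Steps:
$K{\left(m,O \right)} = - \frac{3}{5} + m - O$ ($K{\left(m,O \right)} = - \frac{3}{5} - \left(O - m\right) = - \frac{3}{5} + m - O$)
$\left(-29824 - 10177\right) \left(-32840 + K{\left(136,-47 \right)}\right) = \left(-29824 - 10177\right) \left(-32840 - - \frac{912}{5}\right) = - 40001 \left(-32840 + \left(- \frac{3}{5} + 136 + 47\right)\right) = - 40001 \left(-32840 + \frac{912}{5}\right) = \left(-40001\right) \left(- \frac{163288}{5}\right) = \frac{6531683288}{5}$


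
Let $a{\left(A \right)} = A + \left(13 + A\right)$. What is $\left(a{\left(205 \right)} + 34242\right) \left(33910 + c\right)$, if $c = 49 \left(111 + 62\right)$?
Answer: $1469345355$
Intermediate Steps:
$a{\left(A \right)} = 13 + 2 A$
$c = 8477$ ($c = 49 \cdot 173 = 8477$)
$\left(a{\left(205 \right)} + 34242\right) \left(33910 + c\right) = \left(\left(13 + 2 \cdot 205\right) + 34242\right) \left(33910 + 8477\right) = \left(\left(13 + 410\right) + 34242\right) 42387 = \left(423 + 34242\right) 42387 = 34665 \cdot 42387 = 1469345355$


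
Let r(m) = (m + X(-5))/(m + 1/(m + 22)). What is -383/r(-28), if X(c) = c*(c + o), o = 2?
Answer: -4979/6 ≈ -829.83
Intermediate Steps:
X(c) = c*(2 + c) (X(c) = c*(c + 2) = c*(2 + c))
r(m) = (15 + m)/(m + 1/(22 + m)) (r(m) = (m - 5*(2 - 5))/(m + 1/(m + 22)) = (m - 5*(-3))/(m + 1/(22 + m)) = (m + 15)/(m + 1/(22 + m)) = (15 + m)/(m + 1/(22 + m)))
-383/r(-28) = -383*(1 + (-28)² + 22*(-28))/(330 + (-28)² + 37*(-28)) = -383*(1 + 784 - 616)/(330 + 784 - 1036) = -383/(78/169) = -383/((1/169)*78) = -383/6/13 = -383*13/6 = -4979/6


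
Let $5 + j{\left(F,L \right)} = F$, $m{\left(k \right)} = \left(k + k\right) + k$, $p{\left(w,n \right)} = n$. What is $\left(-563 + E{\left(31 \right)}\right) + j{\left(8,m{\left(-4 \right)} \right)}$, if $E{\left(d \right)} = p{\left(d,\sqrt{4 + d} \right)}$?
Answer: $-560 + \sqrt{35} \approx -554.08$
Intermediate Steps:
$E{\left(d \right)} = \sqrt{4 + d}$
$m{\left(k \right)} = 3 k$ ($m{\left(k \right)} = 2 k + k = 3 k$)
$j{\left(F,L \right)} = -5 + F$
$\left(-563 + E{\left(31 \right)}\right) + j{\left(8,m{\left(-4 \right)} \right)} = \left(-563 + \sqrt{4 + 31}\right) + \left(-5 + 8\right) = \left(-563 + \sqrt{35}\right) + 3 = -560 + \sqrt{35}$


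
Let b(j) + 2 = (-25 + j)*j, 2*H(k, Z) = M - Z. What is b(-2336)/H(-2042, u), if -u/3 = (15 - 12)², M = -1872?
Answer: -11030588/1845 ≈ -5978.6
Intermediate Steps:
u = -27 (u = -3*(15 - 12)² = -3*3² = -3*9 = -27)
H(k, Z) = -936 - Z/2 (H(k, Z) = (-1872 - Z)/2 = -936 - Z/2)
b(j) = -2 + j*(-25 + j) (b(j) = -2 + (-25 + j)*j = -2 + j*(-25 + j))
b(-2336)/H(-2042, u) = (-2 + (-2336)² - 25*(-2336))/(-936 - ½*(-27)) = (-2 + 5456896 + 58400)/(-936 + 27/2) = 5515294/(-1845/2) = 5515294*(-2/1845) = -11030588/1845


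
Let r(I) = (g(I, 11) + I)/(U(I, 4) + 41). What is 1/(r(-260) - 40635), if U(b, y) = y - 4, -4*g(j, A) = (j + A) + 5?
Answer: -41/1666234 ≈ -2.4606e-5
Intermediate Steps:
g(j, A) = -5/4 - A/4 - j/4 (g(j, A) = -((j + A) + 5)/4 = -((A + j) + 5)/4 = -(5 + A + j)/4 = -5/4 - A/4 - j/4)
U(b, y) = -4 + y
r(I) = -4/41 + 3*I/164 (r(I) = ((-5/4 - ¼*11 - I/4) + I)/((-4 + 4) + 41) = ((-5/4 - 11/4 - I/4) + I)/(0 + 41) = ((-4 - I/4) + I)/41 = (-4 + 3*I/4)*(1/41) = -4/41 + 3*I/164)
1/(r(-260) - 40635) = 1/((-4/41 + (3/164)*(-260)) - 40635) = 1/((-4/41 - 195/41) - 40635) = 1/(-199/41 - 40635) = 1/(-1666234/41) = -41/1666234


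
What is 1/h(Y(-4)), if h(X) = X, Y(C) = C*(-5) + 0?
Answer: 1/20 ≈ 0.050000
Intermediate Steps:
Y(C) = -5*C (Y(C) = -5*C + 0 = -5*C)
1/h(Y(-4)) = 1/(-5*(-4)) = 1/20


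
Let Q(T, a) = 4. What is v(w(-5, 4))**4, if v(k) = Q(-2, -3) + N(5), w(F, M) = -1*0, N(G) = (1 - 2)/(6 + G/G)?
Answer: 531441/2401 ≈ 221.34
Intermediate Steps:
N(G) = -1/7 (N(G) = -1/(6 + 1) = -1/7)
w(F, M) = 0
v(k) = 27/7 (v(k) = 4 - 1/7 = 27/7)
v(w(-5, 4))**4 = (27/7)**4 = 531441/2401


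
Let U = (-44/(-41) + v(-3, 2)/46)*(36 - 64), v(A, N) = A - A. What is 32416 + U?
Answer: 1327824/41 ≈ 32386.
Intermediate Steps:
v(A, N) = 0
U = -1232/41 (U = (-44/(-41) + 0/46)*(36 - 64) = (-44*(-1/41) + 0*(1/46))*(-28) = (44/41 + 0)*(-28) = (44/41)*(-28) = -1232/41 ≈ -30.049)
32416 + U = 32416 - 1232/41 = 1327824/41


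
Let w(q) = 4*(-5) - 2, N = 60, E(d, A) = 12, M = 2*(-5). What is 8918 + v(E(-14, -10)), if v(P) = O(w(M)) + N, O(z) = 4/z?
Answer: 98756/11 ≈ 8977.8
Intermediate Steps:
M = -10
w(q) = -22 (w(q) = -20 - 2 = -22)
v(P) = 658/11 (v(P) = 4/(-22) + 60 = 4*(-1/22) + 60 = -2/11 + 60 = 658/11)
8918 + v(E(-14, -10)) = 8918 + 658/11 = 98756/11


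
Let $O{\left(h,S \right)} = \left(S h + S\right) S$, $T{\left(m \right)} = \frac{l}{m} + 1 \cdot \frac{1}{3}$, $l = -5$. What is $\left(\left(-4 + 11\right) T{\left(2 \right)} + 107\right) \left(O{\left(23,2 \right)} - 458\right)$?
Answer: $- \frac{99731}{3} \approx -33244.0$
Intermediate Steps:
$T{\left(m \right)} = \frac{1}{3} - \frac{5}{m}$ ($T{\left(m \right)} = - \frac{5}{m} + 1 \cdot \frac{1}{3} = - \frac{5}{m} + \frac{1}{3} = \frac{1}{3} - \frac{5}{m}$)
$O{\left(h,S \right)} = S \left(S + S h\right)$ ($O{\left(h,S \right)} = \left(S + S h\right) S = S \left(S + S h\right)$)
$\left(\left(-4 + 11\right) T{\left(2 \right)} + 107\right) \left(O{\left(23,2 \right)} - 458\right) = \left(\left(-4 + 11\right) \frac{-15 + 2}{3 \cdot 2} + 107\right) \left(2^{2} \left(1 + 23\right) - 458\right) = \left(7 \cdot \frac{1}{3} \cdot \frac{1}{2} \left(-13\right) + 107\right) \left(4 \cdot 24 - 458\right) = \left(7 \left(- \frac{13}{6}\right) + 107\right) \left(96 - 458\right) = \left(- \frac{91}{6} + 107\right) \left(-362\right) = \frac{551}{6} \left(-362\right) = - \frac{99731}{3}$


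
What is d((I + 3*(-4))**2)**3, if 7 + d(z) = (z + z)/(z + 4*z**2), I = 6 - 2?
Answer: -5802888573/16974593 ≈ -341.86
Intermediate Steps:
I = 4
d(z) = -7 + 2*z/(z + 4*z**2) (d(z) = -7 + (z + z)/(z + 4*z**2) = -7 + (2*z)/(z + 4*z**2) = -7 + 2*z/(z + 4*z**2))
d((I + 3*(-4))**2)**3 = ((-5 - 28*(4 + 3*(-4))**2)/(1 + 4*(4 + 3*(-4))**2))**3 = ((-5 - 28*(4 - 12)**2)/(1 + 4*(4 - 12)**2))**3 = ((-5 - 28*(-8)**2)/(1 + 4*(-8)**2))**3 = ((-5 - 28*64)/(1 + 4*64))**3 = ((-5 - 1792)/(1 + 256))**3 = (-1797/257)**3 = -5802888573/16974593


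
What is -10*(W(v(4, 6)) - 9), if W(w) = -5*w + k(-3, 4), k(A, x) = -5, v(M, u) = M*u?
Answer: 1340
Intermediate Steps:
W(w) = -5 - 5*w (W(w) = -5*w - 5 = -5 - 5*w)
-10*(W(v(4, 6)) - 9) = -10*((-5 - 20*6) - 9) = -10*((-5 - 5*24) - 9) = -10*((-5 - 120) - 9) = -10*(-125 - 9) = -10*(-134) = 1340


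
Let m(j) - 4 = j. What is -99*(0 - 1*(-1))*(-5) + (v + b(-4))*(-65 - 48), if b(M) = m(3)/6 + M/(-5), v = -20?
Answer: 75983/30 ≈ 2532.8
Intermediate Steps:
m(j) = 4 + j
b(M) = 7/6 - M/5 (b(M) = (4 + 3)/6 + M/(-5) = 7*(⅙) + M*(-⅕) = 7/6 - M/5)
-99*(0 - 1*(-1))*(-5) + (v + b(-4))*(-65 - 48) = -99*(0 - 1*(-1))*(-5) + (-20 + (7/6 - ⅕*(-4)))*(-65 - 48) = -99*(0 + 1)*(-5) + (-20 + (7/6 + ⅘))*(-113) = -99*(-5) + (-20 + 59/30)*(-113) = -99*(-5) - 541/30*(-113) = 495 + 61133/30 = 75983/30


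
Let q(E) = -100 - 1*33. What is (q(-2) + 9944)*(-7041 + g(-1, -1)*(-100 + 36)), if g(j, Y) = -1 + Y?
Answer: -67823443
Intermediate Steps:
q(E) = -133 (q(E) = -100 - 33 = -133)
(q(-2) + 9944)*(-7041 + g(-1, -1)*(-100 + 36)) = (-133 + 9944)*(-7041 + (-1 - 1)*(-100 + 36)) = 9811*(-7041 - 2*(-64)) = 9811*(-7041 + 128) = 9811*(-6913) = -67823443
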